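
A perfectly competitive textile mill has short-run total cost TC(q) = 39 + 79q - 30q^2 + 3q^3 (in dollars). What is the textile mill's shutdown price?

The firm shuts down when price falls below the minimum of average variable cost. AVC = VC/q = 79 - 30q + 3q^2.
At the minimum of AVC, MC = AVC. MC = 79 - 60q + 9q^2; setting MC = AVC gives 6q^2 - 30q = 0, so q = 5. min AVC = 4.
For P < $4 the firm produces nothing.

$4 per unit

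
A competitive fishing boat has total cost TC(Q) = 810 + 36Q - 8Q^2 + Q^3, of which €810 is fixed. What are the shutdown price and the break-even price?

Shutdown price = €20; break-even price = €135

Shutdown price = min AVC. AVC = 36 - 8Q + Q^2, with vertex at Q = 4 and minimum €20.
ATC = 810/Q + 36 - 8Q + Q^2. Setting dATC/dQ = −810/Q^2 − 8 + 2Q = 0 gives Q = 9 (since 2·9^3 − 8·9^2 = 810).
min ATC = 810/9 + 36 − 8·9 + 9^2 = €135. That is the break-even price.
Between these two prices the firm operates at a loss; above €135 it earns a profit.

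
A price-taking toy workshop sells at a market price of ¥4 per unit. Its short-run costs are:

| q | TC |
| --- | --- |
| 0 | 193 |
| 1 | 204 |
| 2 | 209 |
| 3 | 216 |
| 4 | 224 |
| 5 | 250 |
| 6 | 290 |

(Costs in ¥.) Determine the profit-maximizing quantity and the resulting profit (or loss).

Compute π = P·q − TC at each output: q=0: -193; q=1: -200; q=2: -201; q=3: -204; q=4: -208; q=5: -230; q=6: -266.
Profit is highest at q = 0. Equivalently, the lowest AVC in the table is 23/3 ≈ ¥7.67 at q = 3, and P = ¥4 falls below it — price never covers variable cost, so the firm shuts down and loses only its fixed cost.

q = 0 (shut down); profit = -¥193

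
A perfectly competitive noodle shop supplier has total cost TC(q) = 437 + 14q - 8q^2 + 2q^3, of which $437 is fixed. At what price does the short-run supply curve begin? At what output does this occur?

$6 per unit, at q = 2

Short-run supply begins at min AVC. From VC = 14q - 8q^2 + 2q^3, AVC = 14 - 8q + 2q^2.
dAVC/dq = -8 + 4q = 0 gives q = 2. min AVC = 14 - 8·2 + 2·2^2 = 6.
For P < $6 the firm produces nothing.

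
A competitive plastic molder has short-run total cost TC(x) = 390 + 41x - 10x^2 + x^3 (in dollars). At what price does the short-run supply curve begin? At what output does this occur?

$16 per unit, at x = 5

The shutdown price is the minimum of AVC. VC = 41x - 10x^2 + x^3, so AVC = 41 - 10x + x^2.
At the minimum of AVC, MC = AVC. MC = 41 - 20x + 3x^2; setting MC = AVC gives 2x^2 - 10x = 0, so x = 5. min AVC = 16.
The firm shuts down for any P below $16.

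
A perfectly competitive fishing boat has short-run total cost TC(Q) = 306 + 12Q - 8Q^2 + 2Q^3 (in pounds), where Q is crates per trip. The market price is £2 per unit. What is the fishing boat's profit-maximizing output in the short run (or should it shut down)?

Shut down

Variable cost is VC = 12Q - 8Q^2 + 2Q^3, so AVC = VC/Q = 12 - 8Q + 2Q^2 and MC = dTC/dQ = 12 - 16Q + 6Q^2.
AVC is minimized where dAVC/dQ = -8 + 4Q = 0, at Q = 2; min AVC = 12 - 8·2 + 2·2^2 = £4.
Since P = £2 < min AVC = £4, price fails to cover variable cost at any output.
The firm minimizes its loss by shutting down and losing only its fixed cost of £306.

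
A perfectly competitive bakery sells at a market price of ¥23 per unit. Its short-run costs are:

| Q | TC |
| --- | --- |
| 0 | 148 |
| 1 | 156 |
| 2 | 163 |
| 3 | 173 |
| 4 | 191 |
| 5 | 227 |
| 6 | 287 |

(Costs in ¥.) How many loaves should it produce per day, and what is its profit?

Q = 4; profit = -¥99

Tabulate TR − TC: Q=0: -148; Q=1: -133; Q=2: -117; Q=3: -104; Q=4: -99; Q=5: -112; Q=6: -149.
Profit is maximized at Q = 4. AVC there is 43/4 = ¥10.75 ≤ P, so producing beats shutting down (which would give -¥148).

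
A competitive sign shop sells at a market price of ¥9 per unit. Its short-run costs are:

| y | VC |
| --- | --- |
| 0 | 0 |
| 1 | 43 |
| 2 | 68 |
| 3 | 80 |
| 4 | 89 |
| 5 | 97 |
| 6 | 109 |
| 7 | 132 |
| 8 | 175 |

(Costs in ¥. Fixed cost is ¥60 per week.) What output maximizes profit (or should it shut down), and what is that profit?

Compute π = P·y − TC at each output: y=0: -60; y=1: -94; y=2: -110; y=3: -113; y=4: -113; y=5: -112; y=6: -115; y=7: -129; y=8: -163.
Profit is highest at y = 0. Equivalently, the lowest AVC in the table is 109/6 ≈ ¥18.17 at y = 6, and P = ¥9 falls below it — price never covers variable cost, so the firm shuts down and loses only its fixed cost.

y = 0 (shut down); profit = -¥60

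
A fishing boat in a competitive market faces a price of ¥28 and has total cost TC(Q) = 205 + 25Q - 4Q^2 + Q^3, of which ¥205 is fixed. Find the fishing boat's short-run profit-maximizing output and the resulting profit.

AVC = 25 - 4Q + Q^2 has its minimum ¥21 at Q = 2; price ¥28 clears that bar, so the firm operates.
MC = 25 - 8Q + 3Q^2. Setting P = MC and taking the root on the rising branch gives Q* = 3.
TR = 28·3 = 84. TC = 205 + 66 = 271. Profit = 84 − 271 = -¥187.
By producing, the firm covers all variable cost plus ¥18 of fixed cost; shutting down would lose the full ¥205.

Profit = -¥187 at Q = 3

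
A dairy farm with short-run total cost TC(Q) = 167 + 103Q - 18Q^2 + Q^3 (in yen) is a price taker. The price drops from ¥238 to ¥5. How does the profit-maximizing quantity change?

Output falls from 15 to 0 (the firm shuts down)

MC = 103 - 36Q + 3Q^2; the shutdown threshold is min AVC = ¥22 (at Q = 9).
At P = ¥238 ≥ min AVC, set P = MC on the rising branch: Q = 15.
At P = ¥5 < min AVC = ¥22, price no longer covers variable cost at any output, so the firm shuts down: Q = 0.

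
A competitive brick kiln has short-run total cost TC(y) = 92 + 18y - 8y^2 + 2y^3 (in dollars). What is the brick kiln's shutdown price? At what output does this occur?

The shutdown price is the minimum of AVC. VC = 18y - 8y^2 + 2y^3, so AVC = 18 - 8y + 2y^2.
At the minimum of AVC, MC = AVC. MC = 18 - 16y + 6y^2; setting MC = AVC gives 4y^2 - 8y = 0, so y = 2. min AVC = 10.
So the shutdown price is $10.

$10 per unit, at y = 2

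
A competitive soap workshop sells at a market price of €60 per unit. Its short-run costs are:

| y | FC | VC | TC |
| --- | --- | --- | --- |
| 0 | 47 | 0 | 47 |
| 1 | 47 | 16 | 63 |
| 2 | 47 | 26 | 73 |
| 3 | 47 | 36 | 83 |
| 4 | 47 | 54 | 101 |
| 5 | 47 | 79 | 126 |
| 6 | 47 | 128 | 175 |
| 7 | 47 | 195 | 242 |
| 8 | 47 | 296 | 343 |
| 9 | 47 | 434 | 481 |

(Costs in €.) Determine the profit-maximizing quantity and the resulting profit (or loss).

Compute π = P·y − TC at each output: y=0: -47; y=1: -3; y=2: 47; y=3: 97; y=4: 139; y=5: 174; y=6: 185; y=7: 178; y=8: 137; y=9: 59.
Profit is maximized at y = 6. AVC there is 128/6 = €21.33 ≤ P, so producing beats shutting down (which would give -€47).

y = 6; profit = €185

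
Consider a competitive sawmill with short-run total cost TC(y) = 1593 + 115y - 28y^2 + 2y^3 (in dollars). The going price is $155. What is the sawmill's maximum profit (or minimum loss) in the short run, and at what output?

AVC = 115 - 28y + 2y^2; min AVC = $17 at y = 7. Since P = $155 ≥ min AVC, the firm produces.
MC = 115 - 56y + 6y^2. Setting P = MC and taking the root on the rising branch gives y* = 10.
TR = 155·10 = 1550. TC = 1593 + 350 = 1943. Profit = 1550 − 1943 = -$393.
By producing, the firm covers all variable cost plus $1200 of fixed cost; shutting down would lose the full $1593.

Profit = -$393 at y = 10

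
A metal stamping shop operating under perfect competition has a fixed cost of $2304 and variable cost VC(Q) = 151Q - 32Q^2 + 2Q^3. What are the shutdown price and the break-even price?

Shutdown price = min AVC. AVC = 151 - 32Q + 2Q^2, with vertex at Q = 8 and minimum $23.
ATC = 2304/Q + 151 - 32Q + 2Q^2. Setting dATC/dQ = −2304/Q^2 − 32 + 4Q = 0 gives Q = 12 (since 4·12^3 − 32·12^2 = 2304).
min ATC = 2304/12 + 151 − 32·12 + 2·12^2 = $247. That is the break-even price.
Between these two prices the firm operates at a loss; above $247 it earns a profit.

Shutdown price = $23; break-even price = $247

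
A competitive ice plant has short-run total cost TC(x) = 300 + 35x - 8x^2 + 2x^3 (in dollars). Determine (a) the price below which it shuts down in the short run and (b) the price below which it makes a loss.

Shutdown price = $27; break-even price = $105

Shutdown price = min AVC. AVC = 35 - 8x + 2x^2, with vertex at x = 2 and minimum $27.
ATC = 300/x + 35 - 8x + 2x^2. Setting dATC/dx = −300/x^2 − 8 + 4x = 0 gives x = 5 (since 4·5^3 − 8·5^2 = 300).
min ATC = 300/5 + 35 − 8·5 + 2·5^2 = $105. That is the break-even price.
Between these two prices the firm operates at a loss; above $105 it earns a profit.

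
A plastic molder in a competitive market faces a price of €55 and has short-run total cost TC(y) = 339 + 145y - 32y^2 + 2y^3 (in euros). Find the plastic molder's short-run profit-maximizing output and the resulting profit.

Profit = -€15 at y = 9

AVC = 145 - 32y + 2y^2; min AVC = €17 at y = 8. Since P = €55 ≥ min AVC, the firm produces.
MC = 145 - 64y + 6y^2. Setting P = MC and taking the root on the rising branch gives y* = 9.
TR = 55·9 = 495. TC = 339 + 171 = 510. Profit = 495 − 510 = -€15.
That loss of €15 beats the €339 the firm would lose by shutting down; producing recovers €324 of fixed cost.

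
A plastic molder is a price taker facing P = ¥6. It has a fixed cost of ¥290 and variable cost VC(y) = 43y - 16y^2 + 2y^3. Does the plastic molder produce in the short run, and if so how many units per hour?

Shut down

Strip out fixed cost: VC = 43y - 16y^2 + 2y^3. Then AVC = 43 - 16y + 2y^2 and MC = 43 - 32y + 6y^2.
The AVC parabola has its vertex at y = 16/4 = 4, where AVC = 43 - 16·4 + 2·4^2 = ¥11.
P = ¥6 lies below min AVC = ¥11; no output level covers variable cost.
Best response: produce nothing and absorb the ¥290 fixed cost.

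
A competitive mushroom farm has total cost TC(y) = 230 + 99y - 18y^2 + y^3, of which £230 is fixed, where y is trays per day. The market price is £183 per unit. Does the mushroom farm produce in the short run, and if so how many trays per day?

From TC, MC = TC'(y) = 99 - 36y + 3y^2 and AVC = VC/y = 99 - 18y + y^2.
AVC is minimized where dAVC/dy = -18 + 2y = 0, at y = 9; min AVC = 99 - 18·9 + 9^2 = £18.
Since P = £183 ≥ min AVC = £18, price covers variable cost and the firm should produce.
P = MC gives -84 - 36y + 3y^2 = 0, with roots -2 and 14. Take the larger (rising MC): y* = 14.
Check: AVC at y = 14 is £43 ≤ P, so revenue covers variable cost.
Profit = P·y − TC = 183·14 − 832 = £1730.

Produce at y = 14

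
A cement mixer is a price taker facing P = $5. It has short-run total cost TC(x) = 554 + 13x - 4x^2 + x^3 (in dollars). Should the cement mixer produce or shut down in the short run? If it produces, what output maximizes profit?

Shut down

Variable cost is VC = 13x - 4x^2 + x^3, so AVC = VC/x = 13 - 4x + x^2 and MC = dTC/dx = 13 - 8x + 3x^2.
AVC hits its minimum where MC = AVC, at x = 2, giving min AVC = 13 - 4·2 + 2^2 = $9.
P = $5 lies below min AVC = $9; no output level covers variable cost.
Shutting down limits the loss to fixed cost, $554.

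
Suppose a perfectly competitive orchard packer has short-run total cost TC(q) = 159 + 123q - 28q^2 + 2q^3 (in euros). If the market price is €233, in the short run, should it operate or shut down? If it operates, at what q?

Produce at q = 11

Variable cost is VC = 123q - 28q^2 + 2q^3, so AVC = VC/q = 123 - 28q + 2q^2 and MC = dTC/dq = 123 - 56q + 6q^2.
AVC hits its minimum where MC = AVC, at q = 7, giving min AVC = 123 - 28·7 + 2·7^2 = €25.
Because €233 ≥ €25, revenue can cover variable cost; the firm operates.
P = MC gives -110 - 56q + 6q^2 = 0, with roots -5/3 and 11. Take the larger (rising MC): q* = 11.
Check: AVC at q = 11 is €57 ≤ P, so revenue covers variable cost.
Profit = P·q − TC = 233·11 − 786 = €1777.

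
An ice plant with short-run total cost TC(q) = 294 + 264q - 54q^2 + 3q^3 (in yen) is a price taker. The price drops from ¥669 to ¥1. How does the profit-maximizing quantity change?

Output falls from 15 to 0 (the firm shuts down)

MC = 264 - 108q + 9q^2; the shutdown threshold is min AVC = ¥21 (at q = 9).
At P = ¥669 ≥ min AVC, set P = MC on the rising branch: q = 15.
At P = ¥1 < min AVC = ¥21, price no longer covers variable cost at any output, so the firm shuts down: q = 0.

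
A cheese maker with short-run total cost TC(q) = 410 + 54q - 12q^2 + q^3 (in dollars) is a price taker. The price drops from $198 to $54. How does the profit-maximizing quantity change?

Output falls from 12 to 8

MC = 54 - 24q + 3q^2; the shutdown threshold is min AVC = $18 (at q = 6).
At P = $198 ≥ min AVC, set P = MC on the rising branch: q = 12.
At P = $54 ≥ min AVC, set P = MC: q = 8. The firm stays open but cuts output.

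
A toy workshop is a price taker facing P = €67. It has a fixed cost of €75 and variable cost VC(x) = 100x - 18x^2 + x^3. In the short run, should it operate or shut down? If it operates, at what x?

Strip out fixed cost: VC = 100x - 18x^2 + x^3. Then AVC = 100 - 18x + x^2 and MC = 100 - 36x + 3x^2.
AVC is minimized where dAVC/dx = -18 + 2x = 0, at x = 9; min AVC = 100 - 18·9 + 9^2 = €19.
Since P = €67 ≥ min AVC = €19, price covers variable cost and the firm should produce.
Solving P = MC: 33 - 36x + 3x^2 = 0 ⇒ x = 1 or 11. On the upward-sloping branch, x* = 11.
Check: AVC at x = 11 is €23 ≤ P, so revenue covers variable cost.
Profit = P·x − TC = 67·11 − 328 = €409.

Produce at x = 11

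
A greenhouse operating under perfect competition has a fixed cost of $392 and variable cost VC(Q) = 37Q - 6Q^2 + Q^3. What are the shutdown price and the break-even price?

Shutdown price = min AVC. AVC = 37 - 6Q + Q^2, with vertex at Q = 3 and minimum $28.
ATC = 392/Q + 37 - 6Q + Q^2. Setting dATC/dQ = −392/Q^2 − 6 + 2Q = 0 gives Q = 7 (since 2·7^3 − 6·7^2 = 392).
min ATC = 392/7 + 37 − 6·7 + 7^2 = $100. That is the break-even price.
For $28 ≤ P < $100 the firm produces at a loss; below $28 it shuts down.

Shutdown price = $28; break-even price = $100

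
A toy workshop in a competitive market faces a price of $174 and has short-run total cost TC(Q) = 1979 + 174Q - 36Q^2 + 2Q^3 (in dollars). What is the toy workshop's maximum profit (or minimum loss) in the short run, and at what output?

AVC = 174 - 36Q + 2Q^2; min AVC = $12 at Q = 9. Since P = $174 ≥ min AVC, the firm produces.
With MC = 174 - 72Q + 6Q^2, P = MC on the upward-sloping part at Q* = 12.
TR = 174·12 = 2088. TC = 1979 + 360 = 2339. Profit = 2088 − 2339 = -$251.
By producing, the firm covers all variable cost plus $1728 of fixed cost; shutting down would lose the full $1979.

Profit = -$251 at Q = 12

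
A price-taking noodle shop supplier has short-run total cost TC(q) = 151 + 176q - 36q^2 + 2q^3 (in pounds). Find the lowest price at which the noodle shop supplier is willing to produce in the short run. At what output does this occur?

£14 per unit, at q = 9

The shutdown price is the minimum of AVC. VC = 176q - 36q^2 + 2q^3, so AVC = 176 - 36q + 2q^2.
At the minimum of AVC, MC = AVC. MC = 176 - 72q + 6q^2; setting MC = AVC gives 4q^2 - 36q = 0, so q = 9. min AVC = 14.
For P < £14 the firm produces nothing.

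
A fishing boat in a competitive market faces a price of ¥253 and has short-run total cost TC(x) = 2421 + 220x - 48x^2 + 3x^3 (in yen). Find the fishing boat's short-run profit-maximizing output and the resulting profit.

Profit = -¥243 at x = 11

AVC = 220 - 48x + 3x^2; min AVC = ¥28 at x = 8. Since P = ¥253 ≥ min AVC, the firm produces.
MC = 220 - 96x + 9x^2. Setting P = MC and taking the root on the rising branch gives x* = 11.
TR = 253·11 = 2783. TC = 2421 + 605 = 3026. Profit = 2783 − 3026 = -¥243.
Shutting down would mean losing the fixed cost of ¥2421, so operating at a loss of ¥243 is better by ¥2178.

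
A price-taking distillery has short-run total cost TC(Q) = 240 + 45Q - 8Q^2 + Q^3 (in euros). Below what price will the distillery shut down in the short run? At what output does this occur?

€29 per unit, at Q = 4

The shutdown price is the minimum of AVC. VC = 45Q - 8Q^2 + Q^3, so AVC = 45 - 8Q + Q^2.
dAVC/dQ = -8 + 2Q = 0 gives Q = 4. min AVC = 45 - 8·4 + 4^2 = 29.
The firm shuts down for any P below €29.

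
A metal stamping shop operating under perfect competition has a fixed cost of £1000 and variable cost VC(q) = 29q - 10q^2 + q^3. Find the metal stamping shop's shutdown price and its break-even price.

AVC = 29 - 10q + q^2; minimized at q = 5, giving min AVC = £4. That is the shutdown price.
ATC = 1000/q + 29 - 10q + q^2. Setting dATC/dq = −1000/q^2 − 10 + 2q = 0 gives q = 10 (since 2·10^3 − 10·10^2 = 1000).
min ATC = 1000/10 + 29 − 10·10 + 10^2 = £129. That is the break-even price.
For £4 ≤ P < £129 the firm produces at a loss; below £4 it shuts down.

Shutdown price = £4; break-even price = £129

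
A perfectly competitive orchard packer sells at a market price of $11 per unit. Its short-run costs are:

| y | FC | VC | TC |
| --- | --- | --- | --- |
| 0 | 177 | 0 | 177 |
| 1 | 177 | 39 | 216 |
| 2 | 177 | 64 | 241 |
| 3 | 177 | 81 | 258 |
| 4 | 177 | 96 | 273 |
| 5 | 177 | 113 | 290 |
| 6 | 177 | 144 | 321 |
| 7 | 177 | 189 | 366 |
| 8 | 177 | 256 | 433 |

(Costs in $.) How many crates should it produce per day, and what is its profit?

y = 0 (shut down); profit = -$177

Profit at each row (π = 11y − TC): y=0: -177; y=1: -205; y=2: -219; y=3: -225; y=4: -229; y=5: -235; y=6: -255; y=7: -289; y=8: -345.
Profit is highest at y = 0. Equivalently, the lowest AVC in the table is 113/5 ≈ $22.60 at y = 5, and P = $11 falls below it — price never covers variable cost, so the firm shuts down and loses only its fixed cost.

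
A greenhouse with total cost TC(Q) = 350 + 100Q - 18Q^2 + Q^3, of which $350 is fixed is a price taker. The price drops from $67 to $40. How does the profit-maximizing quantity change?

MC = 100 - 36Q + 3Q^2; the shutdown threshold is min AVC = $19 (at Q = 9).
With P = $67 above the shutdown price, P = MC gives Q = 11.
At P = $40 ≥ min AVC, set P = MC: Q = 10. The firm stays open but cuts output.

Output falls from 11 to 10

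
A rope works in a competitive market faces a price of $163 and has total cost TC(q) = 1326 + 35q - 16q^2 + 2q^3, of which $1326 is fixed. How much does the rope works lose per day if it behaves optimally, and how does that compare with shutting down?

AVC = 35 - 16q + 2q^2; min AVC = $3 at q = 4. Since P = $163 ≥ min AVC, the firm produces.
MC = 35 - 32q + 6q^2. Setting P = MC and taking the root on the rising branch gives q* = 8.
TR = 163·8 = 1304. TC = 1326 + 280 = 1606. Profit = 1304 − 1606 = -$302.
By producing, the firm covers all variable cost plus $1024 of fixed cost; shutting down would lose the full $1326.

Profit = -$302 at q = 8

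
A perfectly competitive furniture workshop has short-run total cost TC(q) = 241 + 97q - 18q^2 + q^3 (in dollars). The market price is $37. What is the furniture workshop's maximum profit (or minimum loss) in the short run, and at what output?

Profit = -$41 at q = 10

AVC = 97 - 18q + q^2 has its minimum $16 at q = 9; price $37 clears that bar, so the firm operates.
With MC = 97 - 36q + 3q^2, P = MC on the upward-sloping part at q* = 10.
TR = 37·10 = 370. TC = 241 + 170 = 411. Profit = 370 − 411 = -$41.
By producing, the firm covers all variable cost plus $200 of fixed cost; shutting down would lose the full $241.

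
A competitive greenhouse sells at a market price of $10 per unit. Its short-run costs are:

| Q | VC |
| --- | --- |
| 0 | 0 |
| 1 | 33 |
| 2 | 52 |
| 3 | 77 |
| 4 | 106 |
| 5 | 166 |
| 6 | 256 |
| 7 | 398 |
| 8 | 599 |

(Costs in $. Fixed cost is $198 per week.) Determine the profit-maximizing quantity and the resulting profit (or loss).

Q = 0 (shut down); profit = -$198

Tabulate TR − TC: Q=0: -198; Q=1: -221; Q=2: -230; Q=3: -245; Q=4: -264; Q=5: -314; Q=6: -394; Q=7: -526; Q=8: -717.
Profit is highest at Q = 0. Equivalently, the lowest AVC in the table is 77/3 ≈ $25.67 at Q = 3, and P = $10 falls below it — price never covers variable cost, so the firm shuts down and loses only its fixed cost.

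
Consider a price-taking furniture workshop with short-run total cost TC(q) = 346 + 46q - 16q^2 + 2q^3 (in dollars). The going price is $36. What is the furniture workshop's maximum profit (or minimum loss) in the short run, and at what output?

AVC = 46 - 16q + 2q^2; min AVC = $14 at q = 4. Since P = $36 ≥ min AVC, the firm produces.
MC = 46 - 32q + 6q^2. Setting P = MC and taking the root on the rising branch gives q* = 5.
TR = 36·5 = 180. TC = 346 + 80 = 426. Profit = 180 − 426 = -$246.
By producing, the firm covers all variable cost plus $100 of fixed cost; shutting down would lose the full $346.

Profit = -$246 at q = 5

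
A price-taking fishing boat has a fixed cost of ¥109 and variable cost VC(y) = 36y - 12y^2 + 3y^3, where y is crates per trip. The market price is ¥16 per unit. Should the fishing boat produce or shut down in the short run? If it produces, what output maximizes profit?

Variable cost is VC = 36y - 12y^2 + 3y^3, so AVC = VC/y = 36 - 12y + 3y^2 and MC = dTC/dy = 36 - 24y + 9y^2.
AVC is minimized where dAVC/dy = -12 + 6y = 0, at y = 2; min AVC = 36 - 12·2 + 3·2^2 = ¥24.
Since P = ¥16 < min AVC = ¥24, price fails to cover variable cost at any output.
The firm minimizes its loss by shutting down and losing only its fixed cost of ¥109.

Shut down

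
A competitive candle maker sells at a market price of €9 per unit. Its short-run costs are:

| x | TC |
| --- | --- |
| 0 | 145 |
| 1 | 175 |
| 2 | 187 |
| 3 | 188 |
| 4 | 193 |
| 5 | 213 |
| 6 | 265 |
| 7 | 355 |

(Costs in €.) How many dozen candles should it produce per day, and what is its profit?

Compute π = P·x − TC at each output: x=0: -145; x=1: -166; x=2: -169; x=3: -161; x=4: -157; x=5: -168; x=6: -211; x=7: -292.
Profit is highest at x = 0. Equivalently, the lowest AVC in the table is 48/4 ≈ €12 at x = 4, and P = €9 falls below it — price never covers variable cost, so the firm shuts down and loses only its fixed cost.

x = 0 (shut down); profit = -€145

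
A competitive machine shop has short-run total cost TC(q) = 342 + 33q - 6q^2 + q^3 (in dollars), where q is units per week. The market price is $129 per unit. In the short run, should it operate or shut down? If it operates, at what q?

Strip out fixed cost: VC = 33q - 6q^2 + q^3. Then AVC = 33 - 6q + q^2 and MC = 33 - 12q + 3q^2.
The AVC parabola has its vertex at q = 6/2 = 3, where AVC = 33 - 6·3 + 3^2 = $24.
Since P = $129 ≥ min AVC = $24, price covers variable cost and the firm should produce.
P = MC gives -96 - 12q + 3q^2 = 0, with roots -4 and 8. Take the larger (rising MC): q* = 8.
Check: AVC at q = 8 is $49 ≤ P, so revenue covers variable cost.
Profit = P·q − TC = 129·8 − 734 = $298.

Produce at q = 8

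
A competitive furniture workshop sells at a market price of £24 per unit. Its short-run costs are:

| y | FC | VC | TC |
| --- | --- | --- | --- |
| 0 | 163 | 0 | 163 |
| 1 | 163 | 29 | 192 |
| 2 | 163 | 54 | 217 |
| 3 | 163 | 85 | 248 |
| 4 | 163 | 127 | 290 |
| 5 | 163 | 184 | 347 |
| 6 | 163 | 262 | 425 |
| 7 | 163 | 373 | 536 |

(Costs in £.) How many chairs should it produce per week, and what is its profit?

y = 0 (shut down); profit = -£163

Tabulate TR − TC: y=0: -163; y=1: -168; y=2: -169; y=3: -176; y=4: -194; y=5: -227; y=6: -281; y=7: -368.
Profit is highest at y = 0. Equivalently, the lowest AVC in the table is 54/2 ≈ £27 at y = 2, and P = £24 falls below it — price never covers variable cost, so the firm shuts down and loses only its fixed cost.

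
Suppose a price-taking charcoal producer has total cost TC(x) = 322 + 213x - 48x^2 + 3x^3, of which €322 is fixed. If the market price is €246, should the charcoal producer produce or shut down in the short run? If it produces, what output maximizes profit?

Strip out fixed cost: VC = 213x - 48x^2 + 3x^3. Then AVC = 213 - 48x + 3x^2 and MC = 213 - 96x + 9x^2.
AVC hits its minimum where MC = AVC, at x = 8, giving min AVC = 213 - 48·8 + 3·8^2 = €21.
Because €246 ≥ €21, revenue can cover variable cost; the firm operates.
Solving P = MC: -33 - 96x + 9x^2 = 0 ⇒ x = -1/3 or 11. On the upward-sloping branch, x* = 11.
Check: AVC at x = 11 is €48 ≤ P, so revenue covers variable cost.
Profit = P·x − TC = 246·11 − 850 = €1856.

Produce at x = 11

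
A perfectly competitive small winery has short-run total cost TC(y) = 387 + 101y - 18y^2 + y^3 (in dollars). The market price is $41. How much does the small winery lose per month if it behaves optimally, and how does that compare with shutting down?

AVC = 101 - 18y + y^2 has its minimum $20 at y = 9; price $41 clears that bar, so the firm operates.
With MC = 101 - 36y + 3y^2, P = MC on the upward-sloping part at y* = 10.
TR = 41·10 = 410. TC = 387 + 210 = 597. Profit = 410 − 597 = -$187.
Shutting down would mean losing the fixed cost of $387, so operating at a loss of $187 is better by $200.

Profit = -$187 at y = 10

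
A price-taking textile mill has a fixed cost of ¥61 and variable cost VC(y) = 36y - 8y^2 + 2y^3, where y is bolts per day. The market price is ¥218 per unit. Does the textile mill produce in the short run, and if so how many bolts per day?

Strip out fixed cost: VC = 36y - 8y^2 + 2y^3. Then AVC = 36 - 8y + 2y^2 and MC = 36 - 16y + 6y^2.
AVC is minimized where dAVC/dy = -8 + 4y = 0, at y = 2; min AVC = 36 - 8·2 + 2·2^2 = ¥28.
Because ¥218 ≥ ¥28, revenue can cover variable cost; the firm operates.
Set P = MC: 218 = 36 - 16y + 6y^2 → -182 - 16y + 6y^2 = 0. The roots are y = -13/3 and y = 7; the profit-maximizing output is on the rising part of MC, so y* = 7.
Check: AVC at y = 7 is ¥78 ≤ P, so revenue covers variable cost.
Profit = P·y − TC = 218·7 − 607 = ¥919.

Produce at y = 7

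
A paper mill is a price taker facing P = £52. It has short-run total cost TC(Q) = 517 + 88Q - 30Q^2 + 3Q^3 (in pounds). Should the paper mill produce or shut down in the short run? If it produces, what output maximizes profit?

Produce at Q = 6

From TC, MC = TC'(Q) = 88 - 60Q + 9Q^2 and AVC = VC/Q = 88 - 30Q + 3Q^2.
The AVC parabola has its vertex at Q = 30/6 = 5, where AVC = 88 - 30·5 + 3·5^2 = £13.
Since P = £52 ≥ min AVC = £13, price covers variable cost and the firm should produce.
Set P = MC: 52 = 88 - 60Q + 9Q^2 → 36 - 60Q + 9Q^2 = 0. The roots are Q = 2/3 and Q = 6; the profit-maximizing output is on the rising part of MC, so Q* = 6.
Check: AVC at Q = 6 is £16 ≤ P, so revenue covers variable cost.
Profit = P·Q − TC = 52·6 − 613 = -£301, a loss, but smaller than the £517 fixed cost the firm would lose by shutting down.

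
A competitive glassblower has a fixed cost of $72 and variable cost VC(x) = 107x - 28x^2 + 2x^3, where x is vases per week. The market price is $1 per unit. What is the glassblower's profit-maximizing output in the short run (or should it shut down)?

Strip out fixed cost: VC = 107x - 28x^2 + 2x^3. Then AVC = 107 - 28x + 2x^2 and MC = 107 - 56x + 6x^2.
AVC hits its minimum where MC = AVC, at x = 7, giving min AVC = 107 - 28·7 + 2·7^2 = $9.
Since P = $1 < min AVC = $9, price fails to cover variable cost at any output.
Best response: produce nothing and absorb the $72 fixed cost.

Shut down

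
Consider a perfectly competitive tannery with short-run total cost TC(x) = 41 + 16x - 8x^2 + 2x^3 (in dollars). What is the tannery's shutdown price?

$8 per unit

The firm shuts down when price falls below the minimum of average variable cost. AVC = VC/x = 16 - 8x + 2x^2.
At the minimum of AVC, MC = AVC. MC = 16 - 16x + 6x^2; setting MC = AVC gives 4x^2 - 8x = 0, so x = 2. min AVC = 8.
So the shutdown price is $8.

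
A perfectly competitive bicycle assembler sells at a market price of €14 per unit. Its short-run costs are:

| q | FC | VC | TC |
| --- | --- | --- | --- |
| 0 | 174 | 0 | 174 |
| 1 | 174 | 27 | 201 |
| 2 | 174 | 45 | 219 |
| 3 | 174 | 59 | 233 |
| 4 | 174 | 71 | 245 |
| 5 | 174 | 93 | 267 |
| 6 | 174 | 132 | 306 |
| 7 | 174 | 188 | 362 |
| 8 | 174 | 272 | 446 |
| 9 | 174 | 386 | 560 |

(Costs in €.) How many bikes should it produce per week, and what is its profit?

Tabulate TR − TC: q=0: -174; q=1: -187; q=2: -191; q=3: -191; q=4: -189; q=5: -197; q=6: -222; q=7: -264; q=8: -334; q=9: -434.
Profit is highest at q = 0. Equivalently, the lowest AVC in the table is 71/4 ≈ €17.75 at q = 4, and P = €14 falls below it — price never covers variable cost, so the firm shuts down and loses only its fixed cost.

q = 0 (shut down); profit = -€174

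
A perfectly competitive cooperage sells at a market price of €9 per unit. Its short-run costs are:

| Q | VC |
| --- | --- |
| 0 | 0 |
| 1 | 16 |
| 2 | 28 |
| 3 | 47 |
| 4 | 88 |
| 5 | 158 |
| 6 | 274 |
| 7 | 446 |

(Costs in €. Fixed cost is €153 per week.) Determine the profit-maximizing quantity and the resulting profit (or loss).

Q = 0 (shut down); profit = -€153

Profit at each row (π = 9Q − TC): Q=0: -153; Q=1: -160; Q=2: -163; Q=3: -173; Q=4: -205; Q=5: -266; Q=6: -373; Q=7: -536.
Profit is highest at Q = 0. Equivalently, the lowest AVC in the table is 28/2 ≈ €14 at Q = 2, and P = €9 falls below it — price never covers variable cost, so the firm shuts down and loses only its fixed cost.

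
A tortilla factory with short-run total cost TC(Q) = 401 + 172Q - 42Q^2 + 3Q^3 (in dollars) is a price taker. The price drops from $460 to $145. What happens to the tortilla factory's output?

Output falls from 12 to 9

AVC = 172 - 42Q + 3Q^2, minimized at Q = 7 where min AVC = $25. MC = 172 - 84Q + 9Q^2.
With P = $460 above the shutdown price, P = MC gives Q = 12.
At P = $145 ≥ min AVC, set P = MC: Q = 9. The firm stays open but cuts output.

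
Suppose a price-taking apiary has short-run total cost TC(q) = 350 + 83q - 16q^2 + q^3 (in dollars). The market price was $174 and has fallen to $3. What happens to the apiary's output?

Output falls from 13 to 0 (the firm shuts down)

AVC = 83 - 16q + q^2, minimized at q = 8 where min AVC = $19. MC = 83 - 32q + 3q^2.
At P = $174 ≥ min AVC, set P = MC on the rising branch: q = 13.
At P = $3 < min AVC = $19, price no longer covers variable cost at any output, so the firm shuts down: q = 0.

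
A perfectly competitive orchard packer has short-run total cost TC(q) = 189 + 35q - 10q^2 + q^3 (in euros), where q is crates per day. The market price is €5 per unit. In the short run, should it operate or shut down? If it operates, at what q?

Shut down

Strip out fixed cost: VC = 35q - 10q^2 + q^3. Then AVC = 35 - 10q + q^2 and MC = 35 - 20q + 3q^2.
AVC is minimized where dAVC/dq = -10 + 2q = 0, at q = 5; min AVC = 35 - 10·5 + 5^2 = €10.
With P < min AVC (€5 < €10), every unit sold adds to the loss.
Shutting down limits the loss to fixed cost, €189.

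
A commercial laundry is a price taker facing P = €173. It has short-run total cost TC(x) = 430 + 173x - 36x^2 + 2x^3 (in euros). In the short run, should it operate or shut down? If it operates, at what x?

From TC, MC = TC'(x) = 173 - 72x + 6x^2 and AVC = VC/x = 173 - 36x + 2x^2.
AVC is minimized where dAVC/dx = -36 + 4x = 0, at x = 9; min AVC = 173 - 36·9 + 2·9^2 = €11.
Since P = €173 ≥ min AVC = €11, price covers variable cost and the firm should produce.
Set P = MC: 173 = 173 - 72x + 6x^2 → -72x + 6x^2 = 0. The roots are x = 0 and x = 12; the profit-maximizing output is on the rising part of MC, so x* = 12.
Check: AVC at x = 12 is €29 ≤ P, so revenue covers variable cost.
Profit = P·x − TC = 173·12 − 778 = €1298.

Produce at x = 12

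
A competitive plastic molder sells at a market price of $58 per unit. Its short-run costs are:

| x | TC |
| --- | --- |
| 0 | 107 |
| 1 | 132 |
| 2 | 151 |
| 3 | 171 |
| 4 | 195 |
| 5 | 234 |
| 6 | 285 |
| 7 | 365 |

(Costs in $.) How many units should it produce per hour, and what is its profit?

Compute π = P·x − TC at each output: x=0: -107; x=1: -74; x=2: -35; x=3: 3; x=4: 37; x=5: 56; x=6: 63; x=7: 41.
Profit is maximized at x = 6. AVC there is 178/6 = $29.67 ≤ P, so producing beats shutting down (which would give -$107).

x = 6; profit = $63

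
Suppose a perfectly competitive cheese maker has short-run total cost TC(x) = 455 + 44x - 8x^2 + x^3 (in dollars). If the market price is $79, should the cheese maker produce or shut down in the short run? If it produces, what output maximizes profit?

Strip out fixed cost: VC = 44x - 8x^2 + x^3. Then AVC = 44 - 8x + x^2 and MC = 44 - 16x + 3x^2.
The AVC parabola has its vertex at x = 8/2 = 4, where AVC = 44 - 8·4 + 4^2 = $28.
Because $79 ≥ $28, revenue can cover variable cost; the firm operates.
Solving P = MC: -35 - 16x + 3x^2 = 0 ⇒ x = -5/3 or 7. On the upward-sloping branch, x* = 7.
Check: AVC at x = 7 is $37 ≤ P, so revenue covers variable cost.
Profit = P·x − TC = 79·7 − 714 = -$161, a loss, but smaller than the $455 fixed cost the firm would lose by shutting down.

Produce at x = 7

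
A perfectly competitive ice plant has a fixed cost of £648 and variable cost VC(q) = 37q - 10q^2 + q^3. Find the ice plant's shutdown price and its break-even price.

Shutdown price = £12; break-even price = £100

AVC = 37 - 10q + q^2; minimized at q = 5, giving min AVC = £12. That is the shutdown price.
ATC = 648/q + 37 - 10q + q^2. Setting dATC/dq = −648/q^2 − 10 + 2q = 0 gives q = 9 (since 2·9^3 − 10·9^2 = 648).
min ATC = 648/9 + 37 − 10·9 + 9^2 = £100. That is the break-even price.
Between these two prices the firm operates at a loss; above £100 it earns a profit.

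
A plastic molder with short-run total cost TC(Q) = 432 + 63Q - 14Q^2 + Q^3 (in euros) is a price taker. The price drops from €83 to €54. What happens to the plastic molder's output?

Output falls from 10 to 9

MC = 63 - 28Q + 3Q^2; the shutdown threshold is min AVC = €14 (at Q = 7).
With P = €83 above the shutdown price, P = MC gives Q = 10.
At P = €54 ≥ min AVC, set P = MC: Q = 9. The firm stays open but cuts output.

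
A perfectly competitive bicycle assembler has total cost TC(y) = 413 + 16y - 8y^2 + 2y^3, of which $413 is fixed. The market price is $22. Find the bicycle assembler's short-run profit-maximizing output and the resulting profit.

AVC = 16 - 8y + 2y^2 has its minimum $8 at y = 2; price $22 clears that bar, so the firm operates.
With MC = 16 - 16y + 6y^2, P = MC on the upward-sloping part at y* = 3.
TR = 22·3 = 66. TC = 413 + 30 = 443. Profit = 66 − 443 = -$377.
That loss of $377 beats the $413 the firm would lose by shutting down; producing recovers $36 of fixed cost.

Profit = -$377 at y = 3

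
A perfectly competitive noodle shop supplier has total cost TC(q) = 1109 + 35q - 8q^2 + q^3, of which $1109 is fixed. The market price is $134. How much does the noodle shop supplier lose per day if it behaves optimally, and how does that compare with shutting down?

Profit = -$299 at q = 9

AVC = 35 - 8q + q^2; min AVC = $19 at q = 4. Since P = $134 ≥ min AVC, the firm produces.
MC = 35 - 16q + 3q^2. Setting P = MC and taking the root on the rising branch gives q* = 9.
TR = 134·9 = 1206. TC = 1109 + 396 = 1505. Profit = 1206 − 1505 = -$299.
Shutting down would mean losing the fixed cost of $1109, so operating at a loss of $299 is better by $810.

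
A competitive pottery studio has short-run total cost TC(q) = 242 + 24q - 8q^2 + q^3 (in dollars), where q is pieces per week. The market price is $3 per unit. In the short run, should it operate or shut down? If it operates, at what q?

Shut down

Strip out fixed cost: VC = 24q - 8q^2 + q^3. Then AVC = 24 - 8q + q^2 and MC = 24 - 16q + 3q^2.
The AVC parabola has its vertex at q = 8/2 = 4, where AVC = 24 - 8·4 + 4^2 = $8.
With P < min AVC ($3 < $8), every unit sold adds to the loss.
Shutting down limits the loss to fixed cost, $242.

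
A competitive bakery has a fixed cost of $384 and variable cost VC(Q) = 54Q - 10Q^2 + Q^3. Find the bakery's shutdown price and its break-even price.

Shutdown price = $29; break-even price = $86

Shutdown price = min AVC. AVC = 54 - 10Q + Q^2, with vertex at Q = 5 and minimum $29.
ATC = 384/Q + 54 - 10Q + Q^2. Setting dATC/dQ = −384/Q^2 − 10 + 2Q = 0 gives Q = 8 (since 2·8^3 − 10·8^2 = 384).
min ATC = 384/8 + 54 − 10·8 + 8^2 = $86. That is the break-even price.
For $29 ≤ P < $86 the firm produces at a loss; below $29 it shuts down.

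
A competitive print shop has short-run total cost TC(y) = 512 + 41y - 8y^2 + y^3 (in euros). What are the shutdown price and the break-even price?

Shutdown price = min AVC. AVC = 41 - 8y + y^2, with vertex at y = 4 and minimum €25.
ATC = 512/y + 41 - 8y + y^2. Setting dATC/dy = −512/y^2 − 8 + 2y = 0 gives y = 8 (since 2·8^3 − 8·8^2 = 512).
min ATC = 512/8 + 41 − 8·8 + 8^2 = €105. That is the break-even price.
For €25 ≤ P < €105 the firm produces at a loss; below €25 it shuts down.

Shutdown price = €25; break-even price = €105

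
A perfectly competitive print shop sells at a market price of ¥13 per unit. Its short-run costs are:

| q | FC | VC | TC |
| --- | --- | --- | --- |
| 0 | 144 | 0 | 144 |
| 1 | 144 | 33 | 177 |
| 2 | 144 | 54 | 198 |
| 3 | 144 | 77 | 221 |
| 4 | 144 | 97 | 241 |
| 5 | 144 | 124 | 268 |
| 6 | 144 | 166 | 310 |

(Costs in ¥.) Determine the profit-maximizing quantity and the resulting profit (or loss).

Tabulate TR − TC: q=0: -144; q=1: -164; q=2: -172; q=3: -182; q=4: -189; q=5: -203; q=6: -232.
Profit is highest at q = 0. Equivalently, the lowest AVC in the table is 97/4 ≈ ¥24.25 at q = 4, and P = ¥13 falls below it — price never covers variable cost, so the firm shuts down and loses only its fixed cost.

q = 0 (shut down); profit = -¥144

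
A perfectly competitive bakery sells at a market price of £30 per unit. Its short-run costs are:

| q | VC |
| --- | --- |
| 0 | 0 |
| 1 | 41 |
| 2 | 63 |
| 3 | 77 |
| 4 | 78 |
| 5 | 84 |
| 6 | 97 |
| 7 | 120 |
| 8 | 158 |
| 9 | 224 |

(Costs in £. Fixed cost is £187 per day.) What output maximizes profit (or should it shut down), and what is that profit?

Profit at each row (π = 30q − TC): q=0: -187; q=1: -198; q=2: -190; q=3: -174; q=4: -145; q=5: -121; q=6: -104; q=7: -97; q=8: -105; q=9: -141.
Profit is maximized at q = 7. AVC there is 120/7 = £17.14 ≤ P, so producing beats shutting down (which would give -£187).

q = 7; profit = -£97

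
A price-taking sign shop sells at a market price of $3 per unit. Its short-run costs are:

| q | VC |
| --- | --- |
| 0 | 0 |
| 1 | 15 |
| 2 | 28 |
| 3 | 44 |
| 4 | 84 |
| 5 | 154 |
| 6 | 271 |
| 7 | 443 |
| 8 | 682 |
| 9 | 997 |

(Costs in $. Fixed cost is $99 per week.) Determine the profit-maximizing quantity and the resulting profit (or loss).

q = 0 (shut down); profit = -$99

Tabulate TR − TC: q=0: -99; q=1: -111; q=2: -121; q=3: -134; q=4: -171; q=5: -238; q=6: -352; q=7: -521; q=8: -757; q=9: -1069.
Profit is highest at q = 0. Equivalently, the lowest AVC in the table is 28/2 ≈ $14 at q = 2, and P = $3 falls below it — price never covers variable cost, so the firm shuts down and loses only its fixed cost.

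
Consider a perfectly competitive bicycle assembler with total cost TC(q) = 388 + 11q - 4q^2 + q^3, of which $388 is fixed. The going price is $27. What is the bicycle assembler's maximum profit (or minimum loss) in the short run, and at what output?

AVC = 11 - 4q + q^2; min AVC = $7 at q = 2. Since P = $27 ≥ min AVC, the firm produces.
MC = 11 - 8q + 3q^2. Setting P = MC and taking the root on the rising branch gives q* = 4.
TR = 27·4 = 108. TC = 388 + 44 = 432. Profit = 108 − 432 = -$324.
That loss of $324 beats the $388 the firm would lose by shutting down; producing recovers $64 of fixed cost.

Profit = -$324 at q = 4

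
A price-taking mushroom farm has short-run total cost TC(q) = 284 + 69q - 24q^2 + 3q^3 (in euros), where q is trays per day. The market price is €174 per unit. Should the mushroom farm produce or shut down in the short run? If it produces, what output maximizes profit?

Strip out fixed cost: VC = 69q - 24q^2 + 3q^3. Then AVC = 69 - 24q + 3q^2 and MC = 69 - 48q + 9q^2.
AVC is minimized where dAVC/dq = -24 + 6q = 0, at q = 4; min AVC = 69 - 24·4 + 3·4^2 = €21.
Because €174 ≥ €21, revenue can cover variable cost; the firm operates.
Set P = MC: 174 = 69 - 48q + 9q^2 → -105 - 48q + 9q^2 = 0. The roots are q = -5/3 and q = 7; the profit-maximizing output is on the rising part of MC, so q* = 7.
Check: AVC at q = 7 is €48 ≤ P, so revenue covers variable cost.
Profit = P·q − TC = 174·7 − 620 = €598.

Produce at q = 7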